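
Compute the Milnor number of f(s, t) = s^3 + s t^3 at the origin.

The Hessian of f at 0 has rank 0. Corank 2; j^3 = s^3 is a perfect cube, so E-series; the 4-jet and mu = 7 give E_7.

7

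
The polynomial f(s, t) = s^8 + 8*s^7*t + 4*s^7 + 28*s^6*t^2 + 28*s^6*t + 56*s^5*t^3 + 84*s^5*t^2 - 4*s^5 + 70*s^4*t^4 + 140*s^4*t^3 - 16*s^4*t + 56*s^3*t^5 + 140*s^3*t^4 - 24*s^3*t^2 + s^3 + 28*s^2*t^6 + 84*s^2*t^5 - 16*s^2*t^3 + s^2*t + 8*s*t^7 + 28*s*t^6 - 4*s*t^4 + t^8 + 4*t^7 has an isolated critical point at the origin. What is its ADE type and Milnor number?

Type D_{9}, Milnor number mu = 9.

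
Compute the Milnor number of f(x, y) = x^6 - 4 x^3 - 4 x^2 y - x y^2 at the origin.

7

The Hessian of f at 0 is [[0, 0], [0, 0]] with rank 0, so corank 2. A Groebner basis of the Jacobian ideal J(f) in C{x,y} is {32*x*y/3 + y^5 + 16*y^2/3, x*y^2 + y^3/2, x^2 + x*y/2}; counting standard monomials gives mu = 7. Corank 2; j^3 = -x*(2*x + y)^2 has shape L^2 M (L != M), so D-series; mu = 7 gives D_7.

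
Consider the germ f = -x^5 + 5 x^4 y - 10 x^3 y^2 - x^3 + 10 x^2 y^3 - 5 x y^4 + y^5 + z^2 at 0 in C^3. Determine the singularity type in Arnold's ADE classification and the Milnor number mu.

The Hessian of f at 0 is [[0, 0, 0], [0, 0, 0], [0, 0, 2]] with rank 1, so corank 2. A Groebner basis of the Jacobian ideal J(f) in C{x,y,z} is {y^5, x*y^3 - y^4/4, x^2, z}; counting standard monomials gives mu = 8. Corank 2; j^3 = -x^3 is a perfect cube, so E-series; the 5-jet and mu = 8 give E_8.

Type E_8, Milnor number mu = 8.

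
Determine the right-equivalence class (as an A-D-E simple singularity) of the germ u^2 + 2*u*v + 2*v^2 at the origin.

A1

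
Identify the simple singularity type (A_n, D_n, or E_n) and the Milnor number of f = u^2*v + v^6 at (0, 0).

The Hessian of f at 0 is [[0, 0], [0, 0]] with rank 0, so corank 2. A Groebner basis of the Jacobian ideal J(f) in C{u,v} is {u^2/6 + v^5, u^3, u*v}; counting standard monomials gives mu = 7. Corank 2; j^3 = u^2*v has shape L^2 M (L != M), so D-series; mu = 7 gives D_7.

Type D_7, Milnor number mu = 7.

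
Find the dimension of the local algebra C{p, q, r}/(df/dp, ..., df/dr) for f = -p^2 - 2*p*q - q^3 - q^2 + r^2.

2

The Hessian of f at 0 is [[-2, -2, 0], [-2, -2, 0], [0, 0, 2]] with rank 2, so corank 1. A Groebner basis of the Jacobian ideal J(f) in C{p,q,r} is {q^2, p + q, r}; counting standard monomials gives mu = 2. Corank 1: A-series; mu = 2 gives A_2.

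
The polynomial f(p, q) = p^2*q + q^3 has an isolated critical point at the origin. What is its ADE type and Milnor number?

Type D_4, Milnor number mu = 4.

The Hessian of f at 0 is [[0, 0], [0, 0]] with rank 0, so corank 2. A Groebner basis of the Jacobian ideal J(f) in C{p,q} is {q^3, p^2 + 3*q^2, p*q}; counting standard monomials gives mu = 4. Corank 2; j^3 = q*(p^2 + q^2) splits into three distinct lines over C (the quadratic factor has nonzero discriminant), so D_4.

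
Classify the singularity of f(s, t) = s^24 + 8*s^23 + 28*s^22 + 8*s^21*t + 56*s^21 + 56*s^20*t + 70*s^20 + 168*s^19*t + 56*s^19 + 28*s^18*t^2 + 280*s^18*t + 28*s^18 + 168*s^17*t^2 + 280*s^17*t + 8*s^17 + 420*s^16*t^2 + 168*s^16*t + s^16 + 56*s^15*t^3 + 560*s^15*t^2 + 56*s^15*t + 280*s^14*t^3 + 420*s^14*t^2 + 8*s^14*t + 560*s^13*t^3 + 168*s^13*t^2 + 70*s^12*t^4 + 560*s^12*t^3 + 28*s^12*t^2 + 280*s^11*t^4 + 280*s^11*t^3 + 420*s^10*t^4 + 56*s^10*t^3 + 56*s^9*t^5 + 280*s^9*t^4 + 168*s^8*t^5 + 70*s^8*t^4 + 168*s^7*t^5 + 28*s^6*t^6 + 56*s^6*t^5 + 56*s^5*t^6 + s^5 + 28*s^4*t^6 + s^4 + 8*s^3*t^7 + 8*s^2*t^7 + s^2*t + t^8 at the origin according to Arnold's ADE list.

The Hessian of f at 0 has rank 0. Corank 2; j^3 = s^2*t has shape L^2 M (L != M), so D-series; mu = 9 gives D_9.

D_{9}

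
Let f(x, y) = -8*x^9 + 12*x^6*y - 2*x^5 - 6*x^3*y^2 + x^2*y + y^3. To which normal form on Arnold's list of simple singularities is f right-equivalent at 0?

The Hessian of f at 0 has rank 0. Corank 2; j^3 = y*(x^2 + y^2) splits into three distinct lines over C (the quadratic factor has nonzero discriminant), so D_4.

D_{4}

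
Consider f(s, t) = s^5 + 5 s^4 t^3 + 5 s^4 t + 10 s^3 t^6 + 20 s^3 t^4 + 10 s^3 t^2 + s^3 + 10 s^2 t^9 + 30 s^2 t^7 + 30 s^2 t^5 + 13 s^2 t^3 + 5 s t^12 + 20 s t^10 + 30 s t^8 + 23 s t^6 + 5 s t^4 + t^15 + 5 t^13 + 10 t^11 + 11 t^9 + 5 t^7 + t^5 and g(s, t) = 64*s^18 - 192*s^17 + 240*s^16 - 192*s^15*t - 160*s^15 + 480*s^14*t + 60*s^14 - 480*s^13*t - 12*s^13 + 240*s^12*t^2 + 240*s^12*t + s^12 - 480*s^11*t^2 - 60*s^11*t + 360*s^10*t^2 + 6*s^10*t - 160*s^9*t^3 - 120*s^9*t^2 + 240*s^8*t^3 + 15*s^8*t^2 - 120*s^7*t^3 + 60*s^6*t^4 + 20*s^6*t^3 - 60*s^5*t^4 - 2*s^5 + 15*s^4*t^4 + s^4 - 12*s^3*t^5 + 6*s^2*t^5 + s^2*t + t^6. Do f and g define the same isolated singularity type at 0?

No.

The Hessian of f at 0 has rank 0. Corank 2; j^3 = s^3 is a perfect cube, so E-series; the 5-jet and mu = 8 give E_8. The Hessian of g at 0 has rank 0. Corank 2; j^3 = s^2*t has shape L^2 M (L != M), so D-series; mu = 7 gives D_7. f is E_8 but g is D_7, hence not right-equivalent.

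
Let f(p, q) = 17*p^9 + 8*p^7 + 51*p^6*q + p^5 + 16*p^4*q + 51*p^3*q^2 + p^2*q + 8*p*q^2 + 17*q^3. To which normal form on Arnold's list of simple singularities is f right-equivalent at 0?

The Hessian of f at 0 is [[0, 0], [0, 0]] with rank 0, so corank 2. A Groebner basis of the Jacobian ideal J(f) in C{p,q} is {q^3, p^2 - 13*q^2, p*q + 4*q^2}; counting standard monomials gives mu = 4. Corank 2; j^3 = q*(p^2 + 8*p*q + 17*q^2) splits into three distinct lines over C (the quadratic factor has nonzero discriminant), so D_4.

D4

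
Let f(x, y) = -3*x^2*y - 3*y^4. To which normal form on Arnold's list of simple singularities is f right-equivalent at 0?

D_5

The Hessian of f at 0 has rank 0. Corank 2; j^3 = -3*x^2*y has shape L^2 M (L != M), so D-series; mu = 5 gives D_5.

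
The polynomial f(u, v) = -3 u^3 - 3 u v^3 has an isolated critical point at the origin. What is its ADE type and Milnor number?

The Hessian of f at 0 is [[0, 0], [0, 0]] with rank 0, so corank 2. A Groebner basis of the Jacobian ideal J(f) in C{u,v} is {u^3, u*v^2, 3*u^2 + v^3}; counting standard monomials gives mu = 7. Corank 2; j^3 = -3*u^3 is a perfect cube, so E-series; the 4-jet and mu = 7 give E_7.

Type E_{7}, Milnor number mu = 7.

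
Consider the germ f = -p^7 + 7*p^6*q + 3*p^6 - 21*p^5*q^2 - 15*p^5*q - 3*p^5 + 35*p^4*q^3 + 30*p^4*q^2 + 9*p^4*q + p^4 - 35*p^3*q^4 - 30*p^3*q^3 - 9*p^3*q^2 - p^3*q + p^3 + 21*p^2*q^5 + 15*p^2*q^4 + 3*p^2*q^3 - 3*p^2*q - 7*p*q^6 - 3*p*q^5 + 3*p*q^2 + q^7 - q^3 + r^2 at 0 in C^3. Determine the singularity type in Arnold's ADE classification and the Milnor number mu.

Type E_7, Milnor number mu = 7.

The Hessian of f at 0 has rank 1. Corank 2; j^3 = (p - q)^3 is a perfect cube, so E-series; the 4-jet and mu = 7 give E_7.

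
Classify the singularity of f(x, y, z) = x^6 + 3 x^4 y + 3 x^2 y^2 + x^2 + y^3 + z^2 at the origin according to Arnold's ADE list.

A_{2}

The Hessian of f at 0 has rank 2. Corank 1: A-series; mu = 2 gives A_2.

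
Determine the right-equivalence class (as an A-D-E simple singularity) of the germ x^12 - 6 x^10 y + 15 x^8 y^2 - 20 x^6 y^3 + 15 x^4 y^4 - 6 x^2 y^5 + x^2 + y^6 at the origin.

The Hessian of f at 0 has rank 1. Corank 1: A-series; mu = 5 gives A_5.

A_5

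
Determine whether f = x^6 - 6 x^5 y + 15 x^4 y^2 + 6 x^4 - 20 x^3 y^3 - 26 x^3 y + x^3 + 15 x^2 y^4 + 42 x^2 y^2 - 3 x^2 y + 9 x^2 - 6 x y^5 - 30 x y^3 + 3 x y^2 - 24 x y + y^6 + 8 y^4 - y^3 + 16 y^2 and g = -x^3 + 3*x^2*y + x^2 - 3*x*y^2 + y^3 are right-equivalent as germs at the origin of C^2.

Yes.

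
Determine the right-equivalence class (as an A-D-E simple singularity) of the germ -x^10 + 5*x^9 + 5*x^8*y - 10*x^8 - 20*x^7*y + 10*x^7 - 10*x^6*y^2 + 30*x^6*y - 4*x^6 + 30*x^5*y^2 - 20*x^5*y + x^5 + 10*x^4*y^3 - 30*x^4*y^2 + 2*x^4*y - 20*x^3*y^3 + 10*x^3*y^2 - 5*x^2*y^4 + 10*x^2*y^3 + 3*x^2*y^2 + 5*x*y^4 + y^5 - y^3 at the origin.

E_8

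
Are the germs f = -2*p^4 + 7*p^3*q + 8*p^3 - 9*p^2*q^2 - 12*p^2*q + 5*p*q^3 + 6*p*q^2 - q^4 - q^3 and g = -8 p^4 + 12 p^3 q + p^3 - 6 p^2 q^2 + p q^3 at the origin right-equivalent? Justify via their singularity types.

Yes.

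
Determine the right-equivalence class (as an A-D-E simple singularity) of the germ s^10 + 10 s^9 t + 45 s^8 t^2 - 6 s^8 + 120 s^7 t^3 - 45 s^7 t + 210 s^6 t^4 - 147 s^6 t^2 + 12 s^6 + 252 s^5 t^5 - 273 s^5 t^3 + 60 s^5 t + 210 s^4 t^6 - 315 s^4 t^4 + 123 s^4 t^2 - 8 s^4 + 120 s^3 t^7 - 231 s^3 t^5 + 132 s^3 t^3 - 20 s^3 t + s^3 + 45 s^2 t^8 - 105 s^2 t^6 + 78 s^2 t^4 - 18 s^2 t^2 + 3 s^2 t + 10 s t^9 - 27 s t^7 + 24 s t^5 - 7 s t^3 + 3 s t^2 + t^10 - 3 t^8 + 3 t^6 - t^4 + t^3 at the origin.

The Hessian of f at 0 has rank 0. Corank 2; j^3 = (s + t)^3 is a perfect cube, so E-series; the 4-jet and mu = 7 give E_7.

E_7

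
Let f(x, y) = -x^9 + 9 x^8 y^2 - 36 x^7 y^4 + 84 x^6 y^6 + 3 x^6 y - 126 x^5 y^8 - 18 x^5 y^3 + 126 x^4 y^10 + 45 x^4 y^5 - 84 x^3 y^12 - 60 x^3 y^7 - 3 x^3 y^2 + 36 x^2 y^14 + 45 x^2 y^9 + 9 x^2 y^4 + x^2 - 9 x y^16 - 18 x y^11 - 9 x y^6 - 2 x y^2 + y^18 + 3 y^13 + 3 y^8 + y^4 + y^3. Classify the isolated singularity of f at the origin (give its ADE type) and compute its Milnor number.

Type A_2, Milnor number mu = 2.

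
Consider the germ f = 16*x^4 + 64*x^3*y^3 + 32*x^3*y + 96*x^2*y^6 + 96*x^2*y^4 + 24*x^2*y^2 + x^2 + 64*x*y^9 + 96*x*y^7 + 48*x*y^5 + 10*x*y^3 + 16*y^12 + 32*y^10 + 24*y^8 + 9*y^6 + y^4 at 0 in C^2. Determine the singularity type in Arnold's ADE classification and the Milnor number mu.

The Hessian of f at 0 is [[2, 0], [0, 0]] with rank 1, so corank 1. A Groebner basis of the Jacobian ideal J(f) in C{x,y} is {y^3, x}; counting standard monomials gives mu = 3. Corank 1: A-series; mu = 3 gives A_3.

Type A3, Milnor number mu = 3.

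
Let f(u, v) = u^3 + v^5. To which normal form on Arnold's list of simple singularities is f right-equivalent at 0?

The Hessian of f at 0 is [[0, 0], [0, 0]] with rank 0, so corank 2. A Groebner basis of the Jacobian ideal J(f) in C{u,v} is {v^4, u^2}; counting standard monomials gives mu = 8. Corank 2; j^3 = u^3 is a perfect cube, so E-series; the 5-jet and mu = 8 give E_8.

E8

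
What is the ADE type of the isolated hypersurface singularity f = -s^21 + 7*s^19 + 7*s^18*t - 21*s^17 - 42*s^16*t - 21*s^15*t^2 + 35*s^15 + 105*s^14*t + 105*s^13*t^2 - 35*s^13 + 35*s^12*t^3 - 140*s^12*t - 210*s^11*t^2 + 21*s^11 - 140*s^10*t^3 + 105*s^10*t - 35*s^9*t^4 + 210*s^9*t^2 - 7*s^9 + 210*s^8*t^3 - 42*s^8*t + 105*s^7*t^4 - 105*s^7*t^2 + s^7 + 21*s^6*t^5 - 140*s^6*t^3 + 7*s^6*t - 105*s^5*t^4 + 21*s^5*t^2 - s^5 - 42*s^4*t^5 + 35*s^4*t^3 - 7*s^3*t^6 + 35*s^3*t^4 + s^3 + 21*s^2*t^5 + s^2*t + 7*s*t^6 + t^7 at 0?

D8

The Hessian of f at 0 has rank 0. Corank 2; j^3 = s^2*(s + t) has shape L^2 M (L != M), so D-series; mu = 8 gives D_8.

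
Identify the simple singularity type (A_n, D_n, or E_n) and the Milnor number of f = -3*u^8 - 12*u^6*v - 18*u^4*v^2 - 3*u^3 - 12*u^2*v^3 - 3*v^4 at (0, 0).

Type E_{6}, Milnor number mu = 6.

The Hessian of f at 0 has rank 0. Corank 2; j^3 = -3*u^3 is a perfect cube, so E-series; the 4-jet and mu = 6 give E_6.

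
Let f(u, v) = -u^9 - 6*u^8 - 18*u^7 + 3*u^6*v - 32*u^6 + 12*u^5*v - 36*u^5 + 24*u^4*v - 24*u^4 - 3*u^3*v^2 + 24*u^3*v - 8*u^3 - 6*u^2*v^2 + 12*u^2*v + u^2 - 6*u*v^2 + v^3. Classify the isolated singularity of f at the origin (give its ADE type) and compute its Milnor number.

The Hessian of f at 0 is [[2, 0], [0, 0]] with rank 1, so corank 1. A Groebner basis of the Jacobian ideal J(f) in C{u,v} is {v^2, u}; counting standard monomials gives mu = 2. Corank 1: A-series; mu = 2 gives A_2.

Type A_2, Milnor number mu = 2.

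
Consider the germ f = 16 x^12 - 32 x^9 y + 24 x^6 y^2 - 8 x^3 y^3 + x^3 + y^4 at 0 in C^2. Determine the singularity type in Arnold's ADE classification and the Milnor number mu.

Type E_{6}, Milnor number mu = 6.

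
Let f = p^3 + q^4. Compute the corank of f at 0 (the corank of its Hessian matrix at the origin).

2

The Hessian at 0 is [[0, 0], [0, 0]] of rank 0; hence corank 2.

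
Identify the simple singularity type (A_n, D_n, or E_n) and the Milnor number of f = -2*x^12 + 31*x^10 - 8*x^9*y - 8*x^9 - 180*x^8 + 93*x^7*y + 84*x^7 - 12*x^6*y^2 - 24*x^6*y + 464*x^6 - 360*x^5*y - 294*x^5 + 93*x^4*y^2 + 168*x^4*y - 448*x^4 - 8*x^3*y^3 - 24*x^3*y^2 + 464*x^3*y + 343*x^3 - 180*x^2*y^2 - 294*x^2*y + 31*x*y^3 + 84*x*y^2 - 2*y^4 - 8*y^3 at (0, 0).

Type E7, Milnor number mu = 7.

The Hessian of f at 0 has rank 0. Corank 2; j^3 = (7*x - 2*y)^3 is a perfect cube, so E-series; the 4-jet and mu = 7 give E_7.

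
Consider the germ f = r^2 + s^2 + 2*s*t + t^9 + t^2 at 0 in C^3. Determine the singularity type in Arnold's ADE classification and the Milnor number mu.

The Hessian of f at 0 has rank 2. Corank 1: A-series; mu = 8 gives A_8.

Type A_8, Milnor number mu = 8.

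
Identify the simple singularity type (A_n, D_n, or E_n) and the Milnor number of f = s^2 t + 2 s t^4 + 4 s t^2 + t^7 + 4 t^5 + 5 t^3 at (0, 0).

Type D_{4}, Milnor number mu = 4.

The Hessian of f at 0 has rank 0. Corank 2; j^3 = t*(s^2 + 4*s*t + 5*t^2) splits into three distinct lines over C (the quadratic factor has nonzero discriminant), so D_4.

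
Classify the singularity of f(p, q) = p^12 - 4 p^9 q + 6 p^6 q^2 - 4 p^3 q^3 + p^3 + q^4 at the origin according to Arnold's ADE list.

The Hessian of f at 0 is [[0, 0], [0, 0]] with rank 0, so corank 2. A Groebner basis of the Jacobian ideal J(f) in C{p,q} is {q^3, p^2}; counting standard monomials gives mu = 6. Corank 2; j^3 = p^3 is a perfect cube, so E-series; the 4-jet and mu = 6 give E_6.

E6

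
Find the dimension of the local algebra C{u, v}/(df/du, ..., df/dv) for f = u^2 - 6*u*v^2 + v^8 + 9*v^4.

The Hessian of f at 0 is [[2, 0], [0, 0]] with rank 1, so corank 1. A Groebner basis of the Jacobian ideal J(f) in C{u,v} is {u^4, u^3*v, -u/3 + v^2}; counting standard monomials gives mu = 7. Corank 1: A-series; mu = 7 gives A_7.

7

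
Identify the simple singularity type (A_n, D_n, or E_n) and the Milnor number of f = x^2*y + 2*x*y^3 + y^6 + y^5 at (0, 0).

Type D_7, Milnor number mu = 7.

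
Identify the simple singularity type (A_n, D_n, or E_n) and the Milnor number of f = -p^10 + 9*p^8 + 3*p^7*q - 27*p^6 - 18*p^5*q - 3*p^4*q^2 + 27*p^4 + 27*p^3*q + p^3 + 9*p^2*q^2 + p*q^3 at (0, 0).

Type E_{7}, Milnor number mu = 7.

The Hessian of f at 0 has rank 0. Corank 2; j^3 = p^3 is a perfect cube, so E-series; the 4-jet and mu = 7 give E_7.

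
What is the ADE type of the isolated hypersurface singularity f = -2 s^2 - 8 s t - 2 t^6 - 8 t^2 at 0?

The Hessian of f at 0 has rank 1. Corank 1: A-series; mu = 5 gives A_5.

A_{5}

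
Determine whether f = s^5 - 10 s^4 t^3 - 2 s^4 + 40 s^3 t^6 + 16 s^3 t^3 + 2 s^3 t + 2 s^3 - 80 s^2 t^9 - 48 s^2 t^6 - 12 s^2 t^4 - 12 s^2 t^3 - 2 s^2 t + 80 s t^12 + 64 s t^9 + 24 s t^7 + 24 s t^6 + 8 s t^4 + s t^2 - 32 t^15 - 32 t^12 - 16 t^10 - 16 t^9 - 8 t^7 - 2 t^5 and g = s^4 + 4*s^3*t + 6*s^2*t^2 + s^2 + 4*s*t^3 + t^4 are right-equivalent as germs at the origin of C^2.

The Hessian of f at 0 has rank 0. Corank 2; j^3 = s*(2*s^2 - 2*s*t + t^2) splits into three distinct lines over C (the quadratic factor has nonzero discriminant), so D_4. The Hessian of g at 0 has rank 1. Corank 1: A-series; mu = 3 gives A_3. f is D_4 but g is A_3, hence not right-equivalent.

No.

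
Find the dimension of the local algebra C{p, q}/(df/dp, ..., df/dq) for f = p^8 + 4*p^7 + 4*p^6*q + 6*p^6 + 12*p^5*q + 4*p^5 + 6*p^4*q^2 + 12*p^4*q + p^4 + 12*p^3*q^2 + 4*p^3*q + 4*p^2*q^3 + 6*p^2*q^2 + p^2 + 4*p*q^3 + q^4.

3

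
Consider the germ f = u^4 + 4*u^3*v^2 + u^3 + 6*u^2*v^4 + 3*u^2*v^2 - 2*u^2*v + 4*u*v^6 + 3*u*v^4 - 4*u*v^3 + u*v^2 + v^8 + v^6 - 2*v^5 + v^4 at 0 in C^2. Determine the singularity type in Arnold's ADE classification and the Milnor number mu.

Type D_5, Milnor number mu = 5.

The Hessian of f at 0 is [[0, 0], [0, 0]] with rank 0, so corank 2. A Groebner basis of the Jacobian ideal J(f) in C{u,v} is {u*v^2 - u*v/3 + v^2/3, -u*v/3 + v^3 + v^2/3, u^2 - 2*u*v/3 - v^2/3}; counting standard monomials gives mu = 5. Corank 2; j^3 = u*(u - v)^2 has shape L^2 M (L != M), so D-series; mu = 5 gives D_5.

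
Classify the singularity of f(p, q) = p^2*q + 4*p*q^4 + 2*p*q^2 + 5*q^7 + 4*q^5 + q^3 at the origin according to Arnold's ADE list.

D_8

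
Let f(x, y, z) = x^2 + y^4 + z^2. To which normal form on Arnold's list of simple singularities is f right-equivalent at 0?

A3

The Hessian of f at 0 is [[2, 0, 0], [0, 0, 0], [0, 0, 2]] with rank 2, so corank 1. A Groebner basis of the Jacobian ideal J(f) in C{x,y,z} is {y^3, x, z}; counting standard monomials gives mu = 3. Corank 1: A-series; mu = 3 gives A_3.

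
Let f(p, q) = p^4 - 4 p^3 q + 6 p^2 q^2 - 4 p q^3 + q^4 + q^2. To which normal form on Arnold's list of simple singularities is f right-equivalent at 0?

The Hessian of f at 0 has rank 1. Corank 1: A-series; mu = 3 gives A_3.

A_3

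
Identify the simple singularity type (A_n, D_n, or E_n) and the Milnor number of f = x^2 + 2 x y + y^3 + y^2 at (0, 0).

Type A2, Milnor number mu = 2.

The Hessian of f at 0 has rank 1. Corank 1: A-series; mu = 2 gives A_2.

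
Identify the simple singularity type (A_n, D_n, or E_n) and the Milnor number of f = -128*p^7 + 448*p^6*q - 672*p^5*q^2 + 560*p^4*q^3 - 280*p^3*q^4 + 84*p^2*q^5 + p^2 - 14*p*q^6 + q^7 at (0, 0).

The Hessian of f at 0 has rank 1. Corank 1: A-series; mu = 6 gives A_6.

Type A_6, Milnor number mu = 6.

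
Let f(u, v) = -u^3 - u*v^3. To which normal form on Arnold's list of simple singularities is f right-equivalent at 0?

E7

The Hessian of f at 0 has rank 0. Corank 2; j^3 = -u^3 is a perfect cube, so E-series; the 4-jet and mu = 7 give E_7.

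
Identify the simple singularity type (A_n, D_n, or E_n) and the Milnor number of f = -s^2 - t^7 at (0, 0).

Type A_6, Milnor number mu = 6.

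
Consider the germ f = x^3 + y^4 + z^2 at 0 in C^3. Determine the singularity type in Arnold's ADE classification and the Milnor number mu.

Type E_6, Milnor number mu = 6.

The Hessian of f at 0 is [[0, 0, 0], [0, 0, 0], [0, 0, 2]] with rank 1, so corank 2. A Groebner basis of the Jacobian ideal J(f) in C{x,y,z} is {y^3, x^2, z}; counting standard monomials gives mu = 6. Corank 2; j^3 = x^3 is a perfect cube, so E-series; the 4-jet and mu = 6 give E_6.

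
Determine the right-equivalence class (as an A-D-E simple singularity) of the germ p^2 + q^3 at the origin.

The Hessian of f at 0 is [[2, 0], [0, 0]] with rank 1, so corank 1. A Groebner basis of the Jacobian ideal J(f) in C{p,q} is {q^2, p}; counting standard monomials gives mu = 2. Corank 1: A-series; mu = 2 gives A_2.

A_{2}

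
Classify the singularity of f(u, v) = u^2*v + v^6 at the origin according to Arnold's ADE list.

The Hessian of f at 0 has rank 0. Corank 2; j^3 = u^2*v has shape L^2 M (L != M), so D-series; mu = 7 gives D_7.

D_{7}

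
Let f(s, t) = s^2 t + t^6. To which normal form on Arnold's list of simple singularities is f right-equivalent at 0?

The Hessian of f at 0 is [[0, 0], [0, 0]] with rank 0, so corank 2. A Groebner basis of the Jacobian ideal J(f) in C{s,t} is {s^2/6 + t^5, s^3, s*t}; counting standard monomials gives mu = 7. Corank 2; j^3 = s^2*t has shape L^2 M (L != M), so D-series; mu = 7 gives D_7.

D7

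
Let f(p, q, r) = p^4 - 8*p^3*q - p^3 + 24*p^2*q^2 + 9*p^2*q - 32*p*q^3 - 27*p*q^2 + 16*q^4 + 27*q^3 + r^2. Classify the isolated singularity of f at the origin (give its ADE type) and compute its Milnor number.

The Hessian of f at 0 has rank 1. Corank 2; j^3 = -(p - 3*q)^3 is a perfect cube, so E-series; the 4-jet and mu = 6 give E_6.

Type E_6, Milnor number mu = 6.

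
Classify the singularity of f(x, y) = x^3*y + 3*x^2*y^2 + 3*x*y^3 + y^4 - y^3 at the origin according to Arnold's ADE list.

E_7

The Hessian of f at 0 has rank 0. Corank 2; j^3 = -y^3 is a perfect cube, so E-series; the 4-jet and mu = 7 give E_7.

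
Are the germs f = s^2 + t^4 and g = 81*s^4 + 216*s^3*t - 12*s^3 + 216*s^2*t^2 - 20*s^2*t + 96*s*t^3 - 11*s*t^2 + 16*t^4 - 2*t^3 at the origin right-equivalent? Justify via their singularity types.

No.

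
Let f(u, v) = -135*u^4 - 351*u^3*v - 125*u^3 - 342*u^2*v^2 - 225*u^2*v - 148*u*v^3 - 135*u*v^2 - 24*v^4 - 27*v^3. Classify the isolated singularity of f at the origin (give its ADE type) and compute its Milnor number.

Type E7, Milnor number mu = 7.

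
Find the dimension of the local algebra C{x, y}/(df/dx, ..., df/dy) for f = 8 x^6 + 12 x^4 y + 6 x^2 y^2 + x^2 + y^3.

2

The Hessian of f at 0 has rank 1. Corank 1: A-series; mu = 2 gives A_2.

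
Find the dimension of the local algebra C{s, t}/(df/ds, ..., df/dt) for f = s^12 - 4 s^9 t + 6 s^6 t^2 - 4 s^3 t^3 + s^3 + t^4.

The Hessian of f at 0 has rank 0. Corank 2; j^3 = s^3 is a perfect cube, so E-series; the 4-jet and mu = 6 give E_6.

6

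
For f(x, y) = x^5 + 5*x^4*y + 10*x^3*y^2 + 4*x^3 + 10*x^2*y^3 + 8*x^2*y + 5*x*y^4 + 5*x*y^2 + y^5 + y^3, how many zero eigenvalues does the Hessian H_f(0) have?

2

Hessian at 0 has rank 0.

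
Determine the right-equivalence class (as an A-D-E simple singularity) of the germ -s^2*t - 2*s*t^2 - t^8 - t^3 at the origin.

The Hessian of f at 0 has rank 0. Corank 2; j^3 = -t*(s + t)^2 has shape L^2 M (L != M), so D-series; mu = 9 gives D_9.

D9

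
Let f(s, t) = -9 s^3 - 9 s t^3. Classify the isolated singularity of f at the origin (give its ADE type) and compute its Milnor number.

The Hessian of f at 0 is [[0, 0], [0, 0]] with rank 0, so corank 2. A Groebner basis of the Jacobian ideal J(f) in C{s,t} is {s^3, s*t^2, 3*s^2 + t^3}; counting standard monomials gives mu = 7. Corank 2; j^3 = -9*s^3 is a perfect cube, so E-series; the 4-jet and mu = 7 give E_7.

Type E_7, Milnor number mu = 7.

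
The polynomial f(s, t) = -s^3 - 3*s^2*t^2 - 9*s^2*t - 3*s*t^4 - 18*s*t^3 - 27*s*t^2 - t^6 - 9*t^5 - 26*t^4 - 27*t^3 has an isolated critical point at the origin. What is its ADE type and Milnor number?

The Hessian of f at 0 has rank 0. Corank 2; j^3 = -(s + 3*t)^3 is a perfect cube, so E-series; the 4-jet and mu = 6 give E_6.

Type E_6, Milnor number mu = 6.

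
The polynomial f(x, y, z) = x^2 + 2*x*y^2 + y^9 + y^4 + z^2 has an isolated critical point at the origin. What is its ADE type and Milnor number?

Type A_{8}, Milnor number mu = 8.

The Hessian of f at 0 has rank 2. Corank 1: A-series; mu = 8 gives A_8.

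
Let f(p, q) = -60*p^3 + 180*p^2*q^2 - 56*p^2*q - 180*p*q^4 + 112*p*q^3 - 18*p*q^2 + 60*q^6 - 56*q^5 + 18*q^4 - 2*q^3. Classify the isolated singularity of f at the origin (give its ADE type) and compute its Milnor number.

Type D_{4}, Milnor number mu = 4.

The Hessian of f at 0 has rank 0. Corank 2; j^3 = -2*(3*p + q)*(10*p^2 + 6*p*q + q^2) splits into three distinct lines over C (the quadratic factor has nonzero discriminant), so D_4.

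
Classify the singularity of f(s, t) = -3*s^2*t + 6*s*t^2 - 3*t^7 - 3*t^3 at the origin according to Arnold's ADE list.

The Hessian of f at 0 has rank 0. Corank 2; j^3 = -3*t*(s - t)^2 has shape L^2 M (L != M), so D-series; mu = 8 gives D_8.

D_{8}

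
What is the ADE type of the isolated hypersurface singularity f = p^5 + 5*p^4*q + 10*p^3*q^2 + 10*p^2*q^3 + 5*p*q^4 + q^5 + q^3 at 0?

E8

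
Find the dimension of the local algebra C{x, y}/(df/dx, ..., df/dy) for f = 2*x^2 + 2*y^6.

The Hessian of f at 0 is [[4, 0], [0, 0]] with rank 1, so corank 1. A Groebner basis of the Jacobian ideal J(f) in C{x,y} is {y^5, x}; counting standard monomials gives mu = 5. Corank 1: A-series; mu = 5 gives A_5.

5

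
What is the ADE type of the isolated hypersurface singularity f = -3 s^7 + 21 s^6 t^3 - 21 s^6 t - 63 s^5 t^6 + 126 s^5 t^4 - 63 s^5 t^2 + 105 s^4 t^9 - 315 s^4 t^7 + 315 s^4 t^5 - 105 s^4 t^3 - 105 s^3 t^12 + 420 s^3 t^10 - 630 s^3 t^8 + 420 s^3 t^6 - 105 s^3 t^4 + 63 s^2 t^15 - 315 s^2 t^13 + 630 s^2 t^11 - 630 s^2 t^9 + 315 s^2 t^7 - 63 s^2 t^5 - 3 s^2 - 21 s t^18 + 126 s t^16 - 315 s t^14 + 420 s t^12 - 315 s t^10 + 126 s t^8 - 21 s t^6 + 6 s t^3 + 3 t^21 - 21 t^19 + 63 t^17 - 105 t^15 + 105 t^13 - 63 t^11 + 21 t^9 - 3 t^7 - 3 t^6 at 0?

The Hessian of f at 0 has rank 1. Corank 1: A-series; mu = 6 gives A_6.

A6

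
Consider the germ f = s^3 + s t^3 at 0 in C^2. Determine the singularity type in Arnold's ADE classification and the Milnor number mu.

Type E_7, Milnor number mu = 7.

The Hessian of f at 0 has rank 0. Corank 2; j^3 = s^3 is a perfect cube, so E-series; the 4-jet and mu = 7 give E_7.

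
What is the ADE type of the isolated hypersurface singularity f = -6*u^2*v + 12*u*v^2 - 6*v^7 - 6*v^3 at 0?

The Hessian of f at 0 is [[0, 0], [0, 0]] with rank 0, so corank 2. A Groebner basis of the Jacobian ideal J(f) in C{u,v} is {u^2/7 + v^6 - v^2/7, u^3 - v^3, u*v - v^2}; counting standard monomials gives mu = 8. Corank 2; j^3 = -6*v*(u - v)^2 has shape L^2 M (L != M), so D-series; mu = 8 gives D_8.

D8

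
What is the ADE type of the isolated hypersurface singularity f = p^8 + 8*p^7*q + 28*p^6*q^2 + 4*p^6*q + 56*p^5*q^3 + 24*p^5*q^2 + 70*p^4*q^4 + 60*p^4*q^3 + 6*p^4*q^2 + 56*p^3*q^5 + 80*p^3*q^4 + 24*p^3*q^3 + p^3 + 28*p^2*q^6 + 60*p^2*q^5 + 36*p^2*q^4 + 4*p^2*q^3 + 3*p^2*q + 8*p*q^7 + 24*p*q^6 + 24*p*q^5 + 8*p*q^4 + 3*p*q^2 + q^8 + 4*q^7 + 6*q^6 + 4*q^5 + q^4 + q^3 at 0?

E_6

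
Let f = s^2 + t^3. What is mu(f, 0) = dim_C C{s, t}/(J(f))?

The Hessian of f at 0 is [[2, 0], [0, 0]] with rank 1, so corank 1. A Groebner basis of the Jacobian ideal J(f) in C{s,t} is {t^2, s}; counting standard monomials gives mu = 2. Corank 1: A-series; mu = 2 gives A_2.

2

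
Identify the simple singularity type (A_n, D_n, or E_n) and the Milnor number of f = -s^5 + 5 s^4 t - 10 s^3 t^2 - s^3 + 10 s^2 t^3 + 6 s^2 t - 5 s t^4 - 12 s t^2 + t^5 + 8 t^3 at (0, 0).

The Hessian of f at 0 is [[0, 0], [0, 0]] with rank 0, so corank 2. A Groebner basis of the Jacobian ideal J(f) in C{s,t} is {t^5, s*t^3 - 7*t^4/4, s^2 - 4*s*t + 4*t^2}; counting standard monomials gives mu = 8. Corank 2; j^3 = -(s - 2*t)^3 is a perfect cube, so E-series; the 5-jet and mu = 8 give E_8.

Type E_{8}, Milnor number mu = 8.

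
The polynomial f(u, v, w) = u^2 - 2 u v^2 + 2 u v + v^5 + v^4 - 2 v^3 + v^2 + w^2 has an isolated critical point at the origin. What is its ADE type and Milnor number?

Type A_4, Milnor number mu = 4.

The Hessian of f at 0 is [[2, 2, 0], [2, 2, 0], [0, 0, 2]] with rank 2, so corank 1. A Groebner basis of the Jacobian ideal J(f) in C{u,v,w} is {u^2 + 2*u*v + u + v, -u + v^2 - v, w}; counting standard monomials gives mu = 4. Corank 1: A-series; mu = 4 gives A_4.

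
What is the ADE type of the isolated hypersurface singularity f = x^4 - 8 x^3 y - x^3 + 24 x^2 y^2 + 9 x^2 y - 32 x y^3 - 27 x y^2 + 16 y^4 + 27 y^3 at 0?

E6

The Hessian of f at 0 has rank 0. Corank 2; j^3 = -(x - 3*y)^3 is a perfect cube, so E-series; the 4-jet and mu = 6 give E_6.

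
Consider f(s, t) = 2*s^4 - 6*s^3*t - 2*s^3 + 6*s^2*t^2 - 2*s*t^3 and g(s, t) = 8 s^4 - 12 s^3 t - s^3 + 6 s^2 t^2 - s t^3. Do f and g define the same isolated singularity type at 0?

The Hessian of f at 0 is [[0, 0], [0, 0]] with rank 0, so corank 2. A Groebner basis of the Jacobian ideal J(f) in C{s,t} is {3*s^2 + t^4 + t^3, s^3, s^2*t - s^2 - t^3/3, -2*s^2 + s*t^2 - 2*t^3/3}; counting standard monomials gives mu = 7. Corank 2; j^3 = -2*s^3 is a perfect cube, so E-series; the 4-jet and mu = 7 give E_7. The Hessian of g at 0 is [[0, 0], [0, 0]] with rank 0, so corank 2. A Groebner basis of the Jacobian ideal J(g) in C{s,t} is {3*s^2/4 + t^4 + t^3/4, s^3, s^2*t - s^2/4 - t^3/12, -s^2 + s*t^2 - t^3/3}; counting standard monomials gives mu = 7. Corank 2; j^3 = -s^3 is a perfect cube, so E-series; the 4-jet and mu = 7 give E_7. Both have type E_7, hence right-equivalent.

Yes.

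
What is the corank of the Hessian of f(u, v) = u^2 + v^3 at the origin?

Hessian at 0 has rank 1.

1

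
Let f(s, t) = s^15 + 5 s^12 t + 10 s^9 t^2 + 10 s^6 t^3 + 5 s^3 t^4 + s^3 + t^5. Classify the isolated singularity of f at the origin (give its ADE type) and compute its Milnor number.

The Hessian of f at 0 has rank 0. Corank 2; j^3 = s^3 is a perfect cube, so E-series; the 5-jet and mu = 8 give E_8.

Type E_8, Milnor number mu = 8.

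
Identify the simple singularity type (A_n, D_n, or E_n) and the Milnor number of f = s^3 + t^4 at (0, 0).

Type E_6, Milnor number mu = 6.

The Hessian of f at 0 is [[0, 0], [0, 0]] with rank 0, so corank 2. A Groebner basis of the Jacobian ideal J(f) in C{s,t} is {t^3, s^2}; counting standard monomials gives mu = 6. Corank 2; j^3 = s^3 is a perfect cube, so E-series; the 4-jet and mu = 6 give E_6.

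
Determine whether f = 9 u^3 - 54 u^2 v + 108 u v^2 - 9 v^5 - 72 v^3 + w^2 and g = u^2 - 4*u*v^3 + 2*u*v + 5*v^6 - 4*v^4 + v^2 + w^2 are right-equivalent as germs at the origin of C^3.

No.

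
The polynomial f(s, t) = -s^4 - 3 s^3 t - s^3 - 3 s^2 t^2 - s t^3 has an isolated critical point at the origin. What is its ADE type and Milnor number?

The Hessian of f at 0 is [[0, 0], [0, 0]] with rank 0, so corank 2. A Groebner basis of the Jacobian ideal J(f) in C{s,t} is {3*s^2 + t^4 + t^3, s^3, s^2*t - s^2 - t^3/3, 2*s^2 + s*t^2 + 2*t^3/3}; counting standard monomials gives mu = 7. Corank 2; j^3 = -s^3 is a perfect cube, so E-series; the 4-jet and mu = 7 give E_7.

Type E7, Milnor number mu = 7.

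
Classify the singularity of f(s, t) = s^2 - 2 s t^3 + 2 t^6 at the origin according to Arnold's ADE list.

The Hessian of f at 0 has rank 1. Corank 1: A-series; mu = 5 gives A_5.

A_5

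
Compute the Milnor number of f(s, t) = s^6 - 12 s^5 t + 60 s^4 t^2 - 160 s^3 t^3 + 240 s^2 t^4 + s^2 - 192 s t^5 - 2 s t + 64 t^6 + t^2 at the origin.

5

The Hessian of f at 0 has rank 1. Corank 1: A-series; mu = 5 gives A_5.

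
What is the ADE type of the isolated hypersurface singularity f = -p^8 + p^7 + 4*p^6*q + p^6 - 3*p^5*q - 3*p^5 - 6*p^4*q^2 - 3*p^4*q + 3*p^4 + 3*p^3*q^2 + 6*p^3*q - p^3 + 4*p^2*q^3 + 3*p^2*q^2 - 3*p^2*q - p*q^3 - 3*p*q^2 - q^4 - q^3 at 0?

E_{7}

The Hessian of f at 0 has rank 0. Corank 2; j^3 = -(p + q)^3 is a perfect cube, so E-series; the 4-jet and mu = 7 give E_7.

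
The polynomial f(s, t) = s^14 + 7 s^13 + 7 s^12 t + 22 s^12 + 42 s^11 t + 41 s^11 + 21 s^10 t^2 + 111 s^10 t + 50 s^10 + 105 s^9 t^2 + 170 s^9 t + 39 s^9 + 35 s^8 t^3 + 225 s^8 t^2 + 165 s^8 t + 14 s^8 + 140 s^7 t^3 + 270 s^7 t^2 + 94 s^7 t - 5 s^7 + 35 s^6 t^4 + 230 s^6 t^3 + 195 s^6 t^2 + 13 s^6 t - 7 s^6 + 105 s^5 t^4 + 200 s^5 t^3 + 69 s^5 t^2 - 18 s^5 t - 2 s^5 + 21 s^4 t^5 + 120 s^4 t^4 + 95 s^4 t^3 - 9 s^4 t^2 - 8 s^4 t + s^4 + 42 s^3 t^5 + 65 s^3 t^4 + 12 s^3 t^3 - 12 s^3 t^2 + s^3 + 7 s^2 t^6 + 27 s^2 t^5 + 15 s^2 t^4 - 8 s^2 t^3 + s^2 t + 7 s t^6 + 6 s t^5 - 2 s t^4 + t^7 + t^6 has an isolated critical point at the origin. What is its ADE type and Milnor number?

The Hessian of f at 0 has rank 0. Corank 2; j^3 = s^2*(s + t) has shape L^2 M (L != M), so D-series; mu = 7 gives D_7.

Type D7, Milnor number mu = 7.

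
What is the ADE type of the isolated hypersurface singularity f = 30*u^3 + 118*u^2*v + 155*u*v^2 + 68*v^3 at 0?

D4

The Hessian of f at 0 has rank 0. Corank 2; j^3 = (3*u + 4*v)*(10*u^2 + 26*u*v + 17*v^2) splits into three distinct lines over C (the quadratic factor has nonzero discriminant), so D_4.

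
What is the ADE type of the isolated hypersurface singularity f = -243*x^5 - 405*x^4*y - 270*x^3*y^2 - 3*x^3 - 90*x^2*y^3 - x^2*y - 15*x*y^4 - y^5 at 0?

D_{6}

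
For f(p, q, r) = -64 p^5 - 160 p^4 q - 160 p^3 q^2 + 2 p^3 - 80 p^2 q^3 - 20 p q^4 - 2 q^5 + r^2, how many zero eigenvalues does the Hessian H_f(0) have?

2

The Hessian at 0 is [[0, 0, 0], [0, 0, 0], [0, 0, 2]] of rank 1; hence corank 2.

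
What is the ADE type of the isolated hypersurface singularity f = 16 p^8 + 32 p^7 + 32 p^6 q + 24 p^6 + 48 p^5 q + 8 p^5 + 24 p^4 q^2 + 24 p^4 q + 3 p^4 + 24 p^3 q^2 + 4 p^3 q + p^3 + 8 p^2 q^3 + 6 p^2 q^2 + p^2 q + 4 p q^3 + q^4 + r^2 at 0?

D_5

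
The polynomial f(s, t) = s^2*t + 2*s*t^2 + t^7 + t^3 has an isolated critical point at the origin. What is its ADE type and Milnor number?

The Hessian of f at 0 is [[0, 0], [0, 0]] with rank 0, so corank 2. A Groebner basis of the Jacobian ideal J(f) in C{s,t} is {s^2/7 + t^6 - t^2/7, s^3 + t^3, s*t + t^2}; counting standard monomials gives mu = 8. Corank 2; j^3 = t*(s + t)^2 has shape L^2 M (L != M), so D-series; mu = 8 gives D_8.

Type D_{8}, Milnor number mu = 8.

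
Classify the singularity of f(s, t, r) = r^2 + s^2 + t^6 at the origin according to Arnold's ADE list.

The Hessian of f at 0 is [[2, 0, 0], [0, 0, 0], [0, 0, 2]] with rank 2, so corank 1. A Groebner basis of the Jacobian ideal J(f) in C{s,t,r} is {t^5, s, r}; counting standard monomials gives mu = 5. Corank 1: A-series; mu = 5 gives A_5.

A5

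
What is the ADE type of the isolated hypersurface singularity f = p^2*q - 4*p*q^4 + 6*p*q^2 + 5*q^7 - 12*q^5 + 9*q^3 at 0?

D_{8}

The Hessian of f at 0 has rank 0. Corank 2; j^3 = q*(p + 3*q)^2 has shape L^2 M (L != M), so D-series; mu = 8 gives D_8.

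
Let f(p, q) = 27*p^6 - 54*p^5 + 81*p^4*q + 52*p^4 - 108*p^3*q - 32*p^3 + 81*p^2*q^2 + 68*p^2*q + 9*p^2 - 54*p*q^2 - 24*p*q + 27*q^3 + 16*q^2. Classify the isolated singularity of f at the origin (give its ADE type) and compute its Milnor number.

Type A2, Milnor number mu = 2.

The Hessian of f at 0 is [[18, -24], [-24, 32]] with rank 1, so corank 1. A Groebner basis of the Jacobian ideal J(f) in C{p,q} is {q^2, p - 4*q/3}; counting standard monomials gives mu = 2. Corank 1: A-series; mu = 2 gives A_2.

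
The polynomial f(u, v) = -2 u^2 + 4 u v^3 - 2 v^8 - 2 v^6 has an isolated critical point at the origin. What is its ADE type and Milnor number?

Type A7, Milnor number mu = 7.

The Hessian of f at 0 is [[-4, 0], [0, 0]] with rank 1, so corank 1. A Groebner basis of the Jacobian ideal J(f) in C{u,v} is {u^3, u^2*v, -u + v^3}; counting standard monomials gives mu = 7. Corank 1: A-series; mu = 7 gives A_7.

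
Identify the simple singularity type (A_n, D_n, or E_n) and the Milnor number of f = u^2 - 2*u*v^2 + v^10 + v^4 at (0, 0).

Type A_9, Milnor number mu = 9.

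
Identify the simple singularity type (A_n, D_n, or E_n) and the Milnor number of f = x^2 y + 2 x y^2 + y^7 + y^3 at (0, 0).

The Hessian of f at 0 is [[0, 0], [0, 0]] with rank 0, so corank 2. A Groebner basis of the Jacobian ideal J(f) in C{x,y} is {x^2/7 + y^6 - y^2/7, x^3 + y^3, x*y + y^2}; counting standard monomials gives mu = 8. Corank 2; j^3 = y*(x + y)^2 has shape L^2 M (L != M), so D-series; mu = 8 gives D_8.

Type D8, Milnor number mu = 8.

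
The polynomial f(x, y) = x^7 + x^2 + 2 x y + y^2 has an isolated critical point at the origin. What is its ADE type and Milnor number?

Type A_{6}, Milnor number mu = 6.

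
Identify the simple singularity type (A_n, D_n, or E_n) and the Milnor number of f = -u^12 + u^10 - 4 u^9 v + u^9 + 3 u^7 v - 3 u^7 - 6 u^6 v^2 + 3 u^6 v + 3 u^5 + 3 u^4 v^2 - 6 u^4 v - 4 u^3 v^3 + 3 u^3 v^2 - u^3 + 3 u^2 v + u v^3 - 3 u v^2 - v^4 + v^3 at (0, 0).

Type E_7, Milnor number mu = 7.

The Hessian of f at 0 is [[0, 0], [0, 0]] with rank 0, so corank 2. A Groebner basis of the Jacobian ideal J(f) in C{u,v} is {u^3 - 3*u^2*v + 6*u^2 - 12*u*v + 6*v^2, -3*u^2 + u*v^2 + 6*u*v - 3*v^2, -3*u^2 + 6*u*v + v^3 - 3*v^2}; counting standard monomials gives mu = 7. Corank 2; j^3 = -(u - v)^3 is a perfect cube, so E-series; the 4-jet and mu = 7 give E_7.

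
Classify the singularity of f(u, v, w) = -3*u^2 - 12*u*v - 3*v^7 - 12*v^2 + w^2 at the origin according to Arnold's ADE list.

A6

The Hessian of f at 0 has rank 2. Corank 1: A-series; mu = 6 gives A_6.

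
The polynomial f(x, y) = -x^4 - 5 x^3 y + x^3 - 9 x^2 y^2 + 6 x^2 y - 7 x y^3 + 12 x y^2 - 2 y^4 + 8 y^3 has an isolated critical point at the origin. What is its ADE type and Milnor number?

The Hessian of f at 0 has rank 0. Corank 2; j^3 = (x + 2*y)^3 is a perfect cube, so E-series; the 4-jet and mu = 7 give E_7.

Type E7, Milnor number mu = 7.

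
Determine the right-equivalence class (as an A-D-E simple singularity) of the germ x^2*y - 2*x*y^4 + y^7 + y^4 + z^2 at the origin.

The Hessian of f at 0 has rank 1. Corank 2; j^3 = x^2*y has shape L^2 M (L != M), so D-series; mu = 5 gives D_5.

D_{5}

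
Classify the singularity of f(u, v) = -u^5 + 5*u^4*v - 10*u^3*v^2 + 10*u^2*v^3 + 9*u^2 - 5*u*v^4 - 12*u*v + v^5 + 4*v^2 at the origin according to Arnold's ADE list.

A_4

The Hessian of f at 0 is [[18, -12], [-12, 8]] with rank 1, so corank 1. A Groebner basis of the Jacobian ideal J(f) in C{u,v} is {v^4, u - 2*v/3}; counting standard monomials gives mu = 4. Corank 1: A-series; mu = 4 gives A_4.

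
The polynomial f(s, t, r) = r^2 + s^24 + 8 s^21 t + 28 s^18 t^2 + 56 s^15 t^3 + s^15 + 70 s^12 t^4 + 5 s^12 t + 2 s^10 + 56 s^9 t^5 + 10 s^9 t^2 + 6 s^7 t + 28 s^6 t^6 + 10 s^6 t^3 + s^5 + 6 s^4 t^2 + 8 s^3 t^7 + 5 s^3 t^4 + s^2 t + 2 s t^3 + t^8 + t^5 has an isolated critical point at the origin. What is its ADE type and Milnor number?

The Hessian of f at 0 has rank 1. Corank 2; j^3 = s^2*t has shape L^2 M (L != M), so D-series; mu = 9 gives D_9.

Type D9, Milnor number mu = 9.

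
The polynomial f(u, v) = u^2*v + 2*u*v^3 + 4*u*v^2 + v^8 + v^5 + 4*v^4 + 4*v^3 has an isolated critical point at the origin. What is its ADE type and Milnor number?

Type D9, Milnor number mu = 9.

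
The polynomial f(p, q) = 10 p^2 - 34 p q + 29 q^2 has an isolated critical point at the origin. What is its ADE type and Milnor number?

Type A1, Milnor number mu = 1.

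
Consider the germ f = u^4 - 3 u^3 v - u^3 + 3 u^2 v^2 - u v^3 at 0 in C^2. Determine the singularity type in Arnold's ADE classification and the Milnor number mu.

The Hessian of f at 0 has rank 0. Corank 2; j^3 = -u^3 is a perfect cube, so E-series; the 4-jet and mu = 7 give E_7.

Type E_{7}, Milnor number mu = 7.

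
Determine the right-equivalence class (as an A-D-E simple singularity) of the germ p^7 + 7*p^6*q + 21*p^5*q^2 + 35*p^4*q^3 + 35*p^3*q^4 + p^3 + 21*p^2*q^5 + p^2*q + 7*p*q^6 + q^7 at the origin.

D_{8}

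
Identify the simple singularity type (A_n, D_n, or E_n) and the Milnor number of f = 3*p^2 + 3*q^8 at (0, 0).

Type A7, Milnor number mu = 7.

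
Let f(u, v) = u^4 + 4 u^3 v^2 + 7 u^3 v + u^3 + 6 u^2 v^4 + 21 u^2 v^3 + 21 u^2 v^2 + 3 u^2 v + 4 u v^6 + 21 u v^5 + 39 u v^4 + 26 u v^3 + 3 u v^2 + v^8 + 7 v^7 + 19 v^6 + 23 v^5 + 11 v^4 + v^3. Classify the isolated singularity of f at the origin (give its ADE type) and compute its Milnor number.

Type E7, Milnor number mu = 7.

The Hessian of f at 0 is [[0, 0], [0, 0]] with rank 0, so corank 2. A Groebner basis of the Jacobian ideal J(f) in C{u,v} is {3*u^2/2 + 3*u*v + v^4 + v^3/2 + 3*v^2/2, u^3 + v^3, u^2*v + u^2/2 + u*v - 5*v^3/6 + v^2/2, -u^2/2 + u*v^2 - u*v + 5*v^3/6 - v^2/2}; counting standard monomials gives mu = 7. Corank 2; j^3 = (u + v)^3 is a perfect cube, so E-series; the 4-jet and mu = 7 give E_7.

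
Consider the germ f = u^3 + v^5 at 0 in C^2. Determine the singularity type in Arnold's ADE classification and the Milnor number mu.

The Hessian of f at 0 has rank 0. Corank 2; j^3 = u^3 is a perfect cube, so E-series; the 5-jet and mu = 8 give E_8.

Type E_8, Milnor number mu = 8.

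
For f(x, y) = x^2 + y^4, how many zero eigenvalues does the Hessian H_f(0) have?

1

The Hessian at 0 is [[2, 0], [0, 0]] of rank 1; hence corank 1.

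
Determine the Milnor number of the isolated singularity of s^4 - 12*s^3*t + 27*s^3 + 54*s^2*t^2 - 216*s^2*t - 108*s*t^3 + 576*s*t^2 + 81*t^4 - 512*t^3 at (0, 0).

6

The Hessian of f at 0 is [[0, 0], [0, 0]] with rank 0, so corank 2. A Groebner basis of the Jacobian ideal J(f) in C{s,t} is {t^4, s*t^2 - 25*t^3/9, s^2 - 16*s*t/3 + 64*t^2/9}; counting standard monomials gives mu = 6. Corank 2; j^3 = (3*s - 8*t)^3 is a perfect cube, so E-series; the 4-jet and mu = 6 give E_6.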